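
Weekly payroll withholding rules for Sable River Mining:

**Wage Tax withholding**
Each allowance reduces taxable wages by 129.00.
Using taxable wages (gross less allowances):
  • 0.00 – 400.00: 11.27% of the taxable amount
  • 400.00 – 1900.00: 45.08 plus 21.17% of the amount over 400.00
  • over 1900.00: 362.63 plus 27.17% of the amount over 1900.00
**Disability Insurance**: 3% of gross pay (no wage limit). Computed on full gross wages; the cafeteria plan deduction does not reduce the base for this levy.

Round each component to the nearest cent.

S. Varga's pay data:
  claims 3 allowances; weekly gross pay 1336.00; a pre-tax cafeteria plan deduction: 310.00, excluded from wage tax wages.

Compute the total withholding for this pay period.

135.76

Wage Tax: taxable = 1336.00 − 310.00 − 3×129.00 = 639.00
  45.08 + 21.17% × (639.00 − 400.00) = 45.08 + 21.17% × 239.00 = 95.68
Disability Insurance: 3% × 1336.00 = 40.08
Total: 95.68 + 40.08 = 135.76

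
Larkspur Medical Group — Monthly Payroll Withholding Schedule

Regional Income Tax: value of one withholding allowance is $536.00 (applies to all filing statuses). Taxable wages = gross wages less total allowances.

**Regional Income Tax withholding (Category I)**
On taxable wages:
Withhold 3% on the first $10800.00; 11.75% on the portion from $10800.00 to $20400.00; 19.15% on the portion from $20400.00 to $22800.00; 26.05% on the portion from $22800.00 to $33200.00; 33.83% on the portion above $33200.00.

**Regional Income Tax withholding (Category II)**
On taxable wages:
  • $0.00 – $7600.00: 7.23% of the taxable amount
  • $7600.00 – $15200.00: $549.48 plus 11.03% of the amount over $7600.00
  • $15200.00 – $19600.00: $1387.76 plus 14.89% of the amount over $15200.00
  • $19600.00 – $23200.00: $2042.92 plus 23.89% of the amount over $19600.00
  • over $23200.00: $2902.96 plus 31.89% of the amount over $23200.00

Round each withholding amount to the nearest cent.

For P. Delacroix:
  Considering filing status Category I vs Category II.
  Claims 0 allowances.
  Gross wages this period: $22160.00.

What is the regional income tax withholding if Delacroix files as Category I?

$1789.04

Regional Income Tax (Category I): taxable = $22160.00
  $1452.00 + 19.15% × ($22160.00 − $20400.00) = $1452.00 + 19.15% × $1760.00 = $1789.04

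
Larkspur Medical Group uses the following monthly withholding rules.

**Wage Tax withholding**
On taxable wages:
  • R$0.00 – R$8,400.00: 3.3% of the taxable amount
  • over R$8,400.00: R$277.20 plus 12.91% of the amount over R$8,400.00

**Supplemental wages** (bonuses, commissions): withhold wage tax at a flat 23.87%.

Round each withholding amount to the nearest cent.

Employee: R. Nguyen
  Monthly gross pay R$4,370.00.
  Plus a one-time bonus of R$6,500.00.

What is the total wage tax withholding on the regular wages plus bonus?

R$1,695.76

Wage Tax: taxable = R$4,370.00
  3.3% × R$4,370.00 = R$144.21
Supplemental (23.87% flat on bonus): 23.87% × R$6,500.00 = R$1,551.55
Total wage tax: R$144.21 + R$1,551.55 = R$1,695.76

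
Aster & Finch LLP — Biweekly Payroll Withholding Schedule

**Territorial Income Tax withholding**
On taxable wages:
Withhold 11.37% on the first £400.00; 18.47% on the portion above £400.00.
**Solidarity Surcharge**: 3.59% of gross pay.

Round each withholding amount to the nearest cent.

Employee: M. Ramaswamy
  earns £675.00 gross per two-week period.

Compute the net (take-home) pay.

£554.50

Territorial Income Tax: taxable = £675.00
  £45.48 + 18.47% × (£675.00 − £400.00) = £45.48 + 18.47% × £275.00 = £96.27
Solidarity Surcharge: 3.59% × £675.00 = £24.23
Total withheld: £96.27 + £24.23 = £120.50
Net pay: £675.00 − £120.50 = £554.50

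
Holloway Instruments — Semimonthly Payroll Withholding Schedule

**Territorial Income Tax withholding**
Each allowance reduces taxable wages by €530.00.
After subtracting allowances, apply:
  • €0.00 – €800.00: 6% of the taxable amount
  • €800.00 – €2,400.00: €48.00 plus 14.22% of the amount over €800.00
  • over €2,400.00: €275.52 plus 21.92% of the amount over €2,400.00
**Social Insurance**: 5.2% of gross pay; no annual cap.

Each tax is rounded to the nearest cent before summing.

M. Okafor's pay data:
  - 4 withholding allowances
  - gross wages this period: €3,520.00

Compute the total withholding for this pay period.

€316.36

Territorial Income Tax: taxable = €3,520.00 − 4×€530.00 = €1,400.00
  €48.00 + 14.22% × (€1,400.00 − €800.00) = €48.00 + 14.22% × €600.00 = €133.32
Social Insurance: 5.2% × €3,520.00 = €183.04
Total: €133.32 + €183.04 = €316.36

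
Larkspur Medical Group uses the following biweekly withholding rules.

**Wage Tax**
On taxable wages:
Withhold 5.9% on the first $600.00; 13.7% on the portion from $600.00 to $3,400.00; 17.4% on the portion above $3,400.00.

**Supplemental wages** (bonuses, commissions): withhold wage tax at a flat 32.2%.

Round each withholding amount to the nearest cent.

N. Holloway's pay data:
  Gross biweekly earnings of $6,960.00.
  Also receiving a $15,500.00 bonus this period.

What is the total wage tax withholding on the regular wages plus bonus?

Wage Tax: taxable = $6,960.00
  $419.00 + 17.4% × ($6,960.00 − $3,400.00) = $419.00 + 17.4% × $3,560.00 = $1,038.44
Supplemental (32.2% flat on bonus): 32.2% × $15,500.00 = $4,991.00
Total wage tax: $1,038.44 + $4,991.00 = $6,029.44

$6,029.44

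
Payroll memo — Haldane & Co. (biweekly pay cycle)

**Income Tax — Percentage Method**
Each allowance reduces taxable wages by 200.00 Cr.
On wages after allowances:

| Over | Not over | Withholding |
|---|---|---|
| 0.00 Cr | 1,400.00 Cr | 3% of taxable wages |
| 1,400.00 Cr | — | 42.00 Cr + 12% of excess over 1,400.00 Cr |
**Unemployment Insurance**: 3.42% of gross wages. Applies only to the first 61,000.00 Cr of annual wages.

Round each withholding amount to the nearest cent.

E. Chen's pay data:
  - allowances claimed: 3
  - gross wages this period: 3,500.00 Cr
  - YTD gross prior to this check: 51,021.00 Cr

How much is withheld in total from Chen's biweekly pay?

Income Tax: taxable = 3,500.00 Cr − 3×200.00 Cr = 2,900.00 Cr
  42.00 Cr + 12% × (2,900.00 Cr − 1,400.00 Cr) = 42.00 Cr + 12% × 1,500.00 Cr = 222.00 Cr
Unemployment Insurance: 3.42% × 3,500.00 Cr = 119.70 Cr
Total: 222.00 Cr + 119.70 Cr = 341.70 Cr

341.70 Cr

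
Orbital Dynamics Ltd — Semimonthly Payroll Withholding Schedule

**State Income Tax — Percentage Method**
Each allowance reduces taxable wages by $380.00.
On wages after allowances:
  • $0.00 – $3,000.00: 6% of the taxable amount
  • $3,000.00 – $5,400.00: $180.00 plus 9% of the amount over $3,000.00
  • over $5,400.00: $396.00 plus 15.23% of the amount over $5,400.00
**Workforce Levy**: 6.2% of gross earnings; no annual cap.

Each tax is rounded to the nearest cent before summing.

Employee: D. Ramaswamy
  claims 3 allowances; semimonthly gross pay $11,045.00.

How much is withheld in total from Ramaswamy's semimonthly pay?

State Income Tax: taxable = $11,045.00 − 3×$380.00 = $9,905.00
  $396.00 + 15.23% × ($9,905.00 − $5,400.00) = $396.00 + 15.23% × $4,505.00 = $1,082.11
Workforce Levy: 6.2% × $11,045.00 = $684.79
Total: $1,082.11 + $684.79 = $1,766.90

$1,766.90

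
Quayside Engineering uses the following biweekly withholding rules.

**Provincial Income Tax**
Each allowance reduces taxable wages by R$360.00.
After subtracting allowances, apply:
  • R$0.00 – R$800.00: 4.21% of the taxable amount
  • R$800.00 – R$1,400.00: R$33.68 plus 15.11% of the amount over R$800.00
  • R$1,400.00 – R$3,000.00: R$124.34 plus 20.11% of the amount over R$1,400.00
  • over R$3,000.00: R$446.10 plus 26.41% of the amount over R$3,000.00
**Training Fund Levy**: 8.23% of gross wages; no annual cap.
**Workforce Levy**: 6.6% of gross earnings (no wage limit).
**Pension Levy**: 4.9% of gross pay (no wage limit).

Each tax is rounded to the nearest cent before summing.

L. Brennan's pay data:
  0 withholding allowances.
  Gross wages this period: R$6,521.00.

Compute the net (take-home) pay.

R$3,858.40

Provincial Income Tax: taxable = R$6,521.00
  R$446.10 + 26.41% × (R$6,521.00 − R$3,000.00) = R$446.10 + 26.41% × R$3,521.00 = R$1,376.00
Training Fund Levy: 8.23% × R$6,521.00 = R$536.68
Workforce Levy: 6.6% × R$6,521.00 = R$430.39
Pension Levy: 4.9% × R$6,521.00 = R$319.53
Total withheld: R$1,376.00 + R$536.68 + R$430.39 + R$319.53 = R$2,662.60
Net pay: R$6,521.00 − R$2,662.60 = R$3,858.40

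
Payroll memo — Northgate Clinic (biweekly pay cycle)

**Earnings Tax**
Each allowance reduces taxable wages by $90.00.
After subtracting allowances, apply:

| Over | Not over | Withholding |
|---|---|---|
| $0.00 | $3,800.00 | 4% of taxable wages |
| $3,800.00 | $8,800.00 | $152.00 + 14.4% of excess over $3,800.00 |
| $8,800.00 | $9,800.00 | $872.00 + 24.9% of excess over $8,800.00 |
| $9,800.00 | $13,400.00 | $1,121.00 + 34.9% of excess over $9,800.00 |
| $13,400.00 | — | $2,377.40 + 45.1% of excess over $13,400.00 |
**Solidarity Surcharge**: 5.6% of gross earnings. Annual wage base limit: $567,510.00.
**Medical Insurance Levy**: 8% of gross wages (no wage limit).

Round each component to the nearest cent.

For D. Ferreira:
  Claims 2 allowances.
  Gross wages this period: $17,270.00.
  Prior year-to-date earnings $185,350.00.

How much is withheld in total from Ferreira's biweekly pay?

Earnings Tax: taxable = $17,270.00 − 2×$90.00 = $17,090.00
  $2,377.40 + 45.1% × ($17,090.00 − $13,400.00) = $2,377.40 + 45.1% × $3,690.00 = $4,041.59
Solidarity Surcharge: 5.6% × $17,270.00 = $967.12
Medical Insurance Levy: 8% × $17,270.00 = $1,381.60
Total: $4,041.59 + $967.12 + $1,381.60 = $6,390.31

$6,390.31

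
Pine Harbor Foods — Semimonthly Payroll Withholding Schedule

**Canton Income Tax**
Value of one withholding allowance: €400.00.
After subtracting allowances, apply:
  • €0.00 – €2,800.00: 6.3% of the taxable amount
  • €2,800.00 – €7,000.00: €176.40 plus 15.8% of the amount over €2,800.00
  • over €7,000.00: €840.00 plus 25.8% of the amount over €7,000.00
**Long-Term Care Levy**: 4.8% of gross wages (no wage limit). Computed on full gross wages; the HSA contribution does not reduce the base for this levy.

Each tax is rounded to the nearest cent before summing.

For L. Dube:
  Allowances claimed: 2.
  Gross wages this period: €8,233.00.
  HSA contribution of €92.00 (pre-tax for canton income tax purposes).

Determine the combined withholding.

€1,323.16

Canton Income Tax: taxable = €8,233.00 − €92.00 − 2×€400.00 = €7,341.00
  €840.00 + 25.8% × (€7,341.00 − €7,000.00) = €840.00 + 25.8% × €341.00 = €927.98
Long-Term Care Levy: 4.8% × €8,233.00 = €395.18
Total: €927.98 + €395.18 = €1,323.16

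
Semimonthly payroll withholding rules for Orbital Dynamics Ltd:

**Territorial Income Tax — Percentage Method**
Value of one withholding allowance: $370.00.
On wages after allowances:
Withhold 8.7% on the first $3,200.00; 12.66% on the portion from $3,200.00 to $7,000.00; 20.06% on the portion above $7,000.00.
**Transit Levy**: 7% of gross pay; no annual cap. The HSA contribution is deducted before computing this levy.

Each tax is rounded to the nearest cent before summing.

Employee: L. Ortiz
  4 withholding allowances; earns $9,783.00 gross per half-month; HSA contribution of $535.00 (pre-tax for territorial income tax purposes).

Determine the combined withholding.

Territorial Income Tax: taxable = $9,783.00 − $535.00 − 4×$370.00 = $7,768.00
  $759.48 + 20.06% × ($7,768.00 − $7,000.00) = $759.48 + 20.06% × $768.00 = $913.54
Transit Levy: 7% × $9,248.00 = $647.36
Total: $913.54 + $647.36 = $1,560.90

$1,560.90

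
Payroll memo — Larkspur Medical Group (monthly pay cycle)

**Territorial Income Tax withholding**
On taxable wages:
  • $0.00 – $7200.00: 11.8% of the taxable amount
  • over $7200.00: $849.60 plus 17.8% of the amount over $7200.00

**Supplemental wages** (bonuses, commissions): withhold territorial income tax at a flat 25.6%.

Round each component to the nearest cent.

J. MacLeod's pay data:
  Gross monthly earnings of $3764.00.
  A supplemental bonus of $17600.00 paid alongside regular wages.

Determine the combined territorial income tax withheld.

Territorial Income Tax: taxable = $3764.00
  11.8% × $3764.00 = $444.15
Supplemental (25.6% flat on bonus): 25.6% × $17600.00 = $4505.60
Total territorial income tax: $444.15 + $4505.60 = $4949.75

$4949.75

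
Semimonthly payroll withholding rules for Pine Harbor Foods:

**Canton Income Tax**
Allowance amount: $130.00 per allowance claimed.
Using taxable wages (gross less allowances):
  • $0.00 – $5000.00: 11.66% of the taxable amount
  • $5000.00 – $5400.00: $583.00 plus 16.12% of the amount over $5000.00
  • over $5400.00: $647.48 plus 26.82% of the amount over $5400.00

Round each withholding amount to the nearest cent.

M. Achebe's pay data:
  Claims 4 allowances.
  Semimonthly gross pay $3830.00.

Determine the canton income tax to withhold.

$385.95

Canton Income Tax: taxable = $3830.00 − 4×$130.00 = $3310.00
  11.66% × $3310.00 = $385.95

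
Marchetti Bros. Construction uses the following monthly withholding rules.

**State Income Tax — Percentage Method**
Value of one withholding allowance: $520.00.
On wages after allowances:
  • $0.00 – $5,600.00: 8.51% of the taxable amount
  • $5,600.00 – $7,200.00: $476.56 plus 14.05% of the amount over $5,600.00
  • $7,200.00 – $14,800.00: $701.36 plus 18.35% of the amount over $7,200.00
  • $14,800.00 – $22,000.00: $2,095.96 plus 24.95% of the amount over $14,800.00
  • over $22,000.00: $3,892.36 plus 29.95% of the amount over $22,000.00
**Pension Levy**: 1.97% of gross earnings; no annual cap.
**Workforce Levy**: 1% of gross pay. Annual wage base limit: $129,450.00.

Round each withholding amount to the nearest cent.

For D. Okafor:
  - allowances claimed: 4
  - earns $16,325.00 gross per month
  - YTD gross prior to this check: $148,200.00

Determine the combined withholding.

$2,315.72

State Income Tax: taxable = $16,325.00 − 4×$520.00 = $14,245.00
  $701.36 + 18.35% × ($14,245.00 − $7,200.00) = $701.36 + 18.35% × $7,045.00 = $1,994.12
Pension Levy: 1.97% × $16,325.00 = $321.60
Workforce Levy: YTD $148,200.00 ≥ cap $129,450.00 → $0.00
Total: $1,994.12 + $321.60 + $0.00 = $2,315.72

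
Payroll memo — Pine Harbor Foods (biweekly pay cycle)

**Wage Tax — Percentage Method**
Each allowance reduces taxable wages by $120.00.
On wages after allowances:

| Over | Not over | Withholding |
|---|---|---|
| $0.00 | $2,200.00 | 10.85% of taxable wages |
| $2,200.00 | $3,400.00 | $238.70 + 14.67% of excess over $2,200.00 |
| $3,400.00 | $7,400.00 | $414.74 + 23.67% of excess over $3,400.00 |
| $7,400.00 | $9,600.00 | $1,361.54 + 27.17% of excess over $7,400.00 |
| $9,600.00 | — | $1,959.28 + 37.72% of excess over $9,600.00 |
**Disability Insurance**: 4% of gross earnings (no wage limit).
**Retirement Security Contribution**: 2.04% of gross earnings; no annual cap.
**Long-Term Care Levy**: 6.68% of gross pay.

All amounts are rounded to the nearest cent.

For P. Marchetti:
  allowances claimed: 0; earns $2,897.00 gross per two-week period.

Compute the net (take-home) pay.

Wage Tax: taxable = $2,897.00
  $238.70 + 14.67% × ($2,897.00 − $2,200.00) = $238.70 + 14.67% × $697.00 = $340.95
Disability Insurance: 4% × $2,897.00 = $115.88
Retirement Security Contribution: 2.04% × $2,897.00 = $59.10
Long-Term Care Levy: 6.68% × $2,897.00 = $193.52
Total withheld: $340.95 + $115.88 + $59.10 + $193.52 = $709.45
Net pay: $2,897.00 − $709.45 = $2,187.55

$2,187.55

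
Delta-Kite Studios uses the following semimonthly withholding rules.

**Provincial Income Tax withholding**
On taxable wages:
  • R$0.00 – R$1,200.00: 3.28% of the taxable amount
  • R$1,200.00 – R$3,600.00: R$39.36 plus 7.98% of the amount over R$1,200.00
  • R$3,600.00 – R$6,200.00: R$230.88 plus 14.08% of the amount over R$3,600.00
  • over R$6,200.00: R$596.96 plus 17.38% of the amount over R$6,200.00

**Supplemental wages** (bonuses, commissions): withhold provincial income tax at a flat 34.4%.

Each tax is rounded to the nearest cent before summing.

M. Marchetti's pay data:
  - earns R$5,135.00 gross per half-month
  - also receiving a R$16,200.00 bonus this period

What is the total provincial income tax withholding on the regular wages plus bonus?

R$6,019.81

Provincial Income Tax: taxable = R$5,135.00
  R$230.88 + 14.08% × (R$5,135.00 − R$3,600.00) = R$230.88 + 14.08% × R$1,535.00 = R$447.01
Supplemental (34.4% flat on bonus): 34.4% × R$16,200.00 = R$5,572.80
Total provincial income tax: R$447.01 + R$5,572.80 = R$6,019.81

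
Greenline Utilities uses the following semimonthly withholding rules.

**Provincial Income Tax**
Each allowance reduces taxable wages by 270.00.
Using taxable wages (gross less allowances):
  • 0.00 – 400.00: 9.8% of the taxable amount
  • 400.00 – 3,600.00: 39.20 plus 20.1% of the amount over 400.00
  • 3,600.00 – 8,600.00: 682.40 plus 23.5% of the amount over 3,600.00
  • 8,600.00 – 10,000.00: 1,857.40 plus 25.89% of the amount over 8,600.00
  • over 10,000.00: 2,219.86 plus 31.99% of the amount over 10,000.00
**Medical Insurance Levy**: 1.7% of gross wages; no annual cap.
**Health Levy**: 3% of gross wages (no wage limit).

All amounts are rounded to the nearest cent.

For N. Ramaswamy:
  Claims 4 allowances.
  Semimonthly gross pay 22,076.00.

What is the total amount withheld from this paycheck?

Provincial Income Tax: taxable = 22,076.00 − 4×270.00 = 20,996.00
  2,219.86 + 31.99% × (20,996.00 − 10,000.00) = 2,219.86 + 31.99% × 10,996.00 = 5,737.48
Medical Insurance Levy: 1.7% × 22,076.00 = 375.29
Health Levy: 3% × 22,076.00 = 662.28
Total: 5,737.48 + 375.29 + 662.28 = 6,775.05

6,775.05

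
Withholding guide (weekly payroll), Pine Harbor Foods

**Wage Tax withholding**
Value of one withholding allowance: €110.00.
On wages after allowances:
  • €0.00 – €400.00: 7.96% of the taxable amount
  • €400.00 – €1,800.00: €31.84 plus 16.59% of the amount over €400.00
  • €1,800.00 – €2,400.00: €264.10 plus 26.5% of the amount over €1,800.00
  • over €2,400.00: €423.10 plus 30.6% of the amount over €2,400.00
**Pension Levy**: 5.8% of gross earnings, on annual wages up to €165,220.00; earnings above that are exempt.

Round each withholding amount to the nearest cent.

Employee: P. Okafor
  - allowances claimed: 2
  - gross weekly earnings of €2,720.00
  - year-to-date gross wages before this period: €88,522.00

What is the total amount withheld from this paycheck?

€611.46

Wage Tax: taxable = €2,720.00 − 2×€110.00 = €2,500.00
  €423.10 + 30.6% × (€2,500.00 − €2,400.00) = €423.10 + 30.6% × €100.00 = €453.70
Pension Levy: 5.8% × €2,720.00 = €157.76
Total: €453.70 + €157.76 = €611.46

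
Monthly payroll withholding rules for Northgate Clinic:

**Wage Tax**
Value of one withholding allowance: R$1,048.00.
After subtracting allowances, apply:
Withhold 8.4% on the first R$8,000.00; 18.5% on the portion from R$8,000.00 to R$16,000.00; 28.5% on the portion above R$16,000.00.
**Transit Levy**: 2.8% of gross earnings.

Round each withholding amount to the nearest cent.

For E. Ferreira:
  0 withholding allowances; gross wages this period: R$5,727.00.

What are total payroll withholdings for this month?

Wage Tax: taxable = R$5,727.00
  8.4% × R$5,727.00 = R$481.07
Transit Levy: 2.8% × R$5,727.00 = R$160.36
Total: R$481.07 + R$160.36 = R$641.43

R$641.43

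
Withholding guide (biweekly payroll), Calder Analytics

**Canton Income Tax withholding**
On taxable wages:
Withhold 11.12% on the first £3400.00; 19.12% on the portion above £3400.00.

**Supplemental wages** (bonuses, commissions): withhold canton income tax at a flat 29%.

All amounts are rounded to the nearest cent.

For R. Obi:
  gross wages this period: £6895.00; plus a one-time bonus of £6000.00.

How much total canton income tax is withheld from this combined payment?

Canton Income Tax: taxable = £6895.00
  £378.08 + 19.12% × (£6895.00 − £3400.00) = £378.08 + 19.12% × £3495.00 = £1046.32
Supplemental (29% flat on bonus): 29% × £6000.00 = £1740.00
Total canton income tax: £1046.32 + £1740.00 = £2786.32

£2786.32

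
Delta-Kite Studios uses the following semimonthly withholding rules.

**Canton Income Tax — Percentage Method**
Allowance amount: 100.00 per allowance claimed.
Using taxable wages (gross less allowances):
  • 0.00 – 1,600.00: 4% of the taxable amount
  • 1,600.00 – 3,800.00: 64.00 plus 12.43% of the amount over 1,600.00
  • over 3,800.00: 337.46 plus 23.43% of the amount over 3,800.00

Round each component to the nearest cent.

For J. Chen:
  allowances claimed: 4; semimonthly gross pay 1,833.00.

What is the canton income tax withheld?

Canton Income Tax: taxable = 1,833.00 − 4×100.00 = 1,433.00
  4% × 1,433.00 = 57.32

57.32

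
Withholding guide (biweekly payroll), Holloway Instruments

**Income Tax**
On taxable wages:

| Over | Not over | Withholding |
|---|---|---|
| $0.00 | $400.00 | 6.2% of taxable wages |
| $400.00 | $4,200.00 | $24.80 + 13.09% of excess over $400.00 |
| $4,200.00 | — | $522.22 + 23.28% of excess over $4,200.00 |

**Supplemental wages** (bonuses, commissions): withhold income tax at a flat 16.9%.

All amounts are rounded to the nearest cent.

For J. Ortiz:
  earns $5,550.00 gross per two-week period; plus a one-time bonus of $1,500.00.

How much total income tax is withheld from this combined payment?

$1,090.00

Income Tax: taxable = $5,550.00
  $522.22 + 23.28% × ($5,550.00 − $4,200.00) = $522.22 + 23.28% × $1,350.00 = $836.50
Supplemental (16.9% flat on bonus): 16.9% × $1,500.00 = $253.50
Total income tax: $836.50 + $253.50 = $1,090.00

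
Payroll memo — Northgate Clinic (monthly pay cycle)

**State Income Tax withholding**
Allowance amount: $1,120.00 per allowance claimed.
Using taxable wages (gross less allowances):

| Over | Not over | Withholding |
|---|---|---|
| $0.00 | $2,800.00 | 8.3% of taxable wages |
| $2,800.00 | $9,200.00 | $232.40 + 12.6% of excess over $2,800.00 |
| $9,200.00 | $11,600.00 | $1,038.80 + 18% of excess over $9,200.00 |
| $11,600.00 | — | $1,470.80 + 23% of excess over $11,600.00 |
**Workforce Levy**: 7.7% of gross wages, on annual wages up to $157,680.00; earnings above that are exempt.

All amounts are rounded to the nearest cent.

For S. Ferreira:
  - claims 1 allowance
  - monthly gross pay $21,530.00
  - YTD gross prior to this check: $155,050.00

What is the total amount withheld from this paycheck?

$3,699.61

State Income Tax: taxable = $21,530.00 − 1×$1,120.00 = $20,410.00
  $1,470.80 + 23% × ($20,410.00 − $11,600.00) = $1,470.80 + 23% × $8,810.00 = $3,497.10
Workforce Levy: cap $157,680.00 − YTD $155,050.00 = $2,630.00 subject; 7.7% × $2,630.00 = $202.51
Total: $3,497.10 + $202.51 = $3,699.61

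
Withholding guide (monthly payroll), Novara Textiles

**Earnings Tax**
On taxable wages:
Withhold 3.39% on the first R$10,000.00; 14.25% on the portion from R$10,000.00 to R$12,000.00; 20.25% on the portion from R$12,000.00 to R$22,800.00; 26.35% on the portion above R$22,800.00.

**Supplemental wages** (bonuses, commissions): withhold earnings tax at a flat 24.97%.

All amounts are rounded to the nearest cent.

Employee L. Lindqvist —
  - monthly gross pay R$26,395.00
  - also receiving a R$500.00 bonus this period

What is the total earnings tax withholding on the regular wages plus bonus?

R$3,883.13

Earnings Tax: taxable = R$26,395.00
  R$2,811.00 + 26.35% × (R$26,395.00 − R$22,800.00) = R$2,811.00 + 26.35% × R$3,595.00 = R$3,758.28
Supplemental (24.97% flat on bonus): 24.97% × R$500.00 = R$124.85
Total earnings tax: R$3,758.28 + R$124.85 = R$3,883.13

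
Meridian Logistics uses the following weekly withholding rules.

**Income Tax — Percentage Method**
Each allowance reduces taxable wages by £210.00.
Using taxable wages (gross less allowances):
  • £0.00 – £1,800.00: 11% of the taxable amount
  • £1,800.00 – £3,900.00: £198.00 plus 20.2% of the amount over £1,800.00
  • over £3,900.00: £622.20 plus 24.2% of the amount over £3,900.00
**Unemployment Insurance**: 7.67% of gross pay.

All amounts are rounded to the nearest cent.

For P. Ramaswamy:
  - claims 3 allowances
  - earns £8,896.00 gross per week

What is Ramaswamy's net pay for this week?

Income Tax: taxable = £8,896.00 − 3×£210.00 = £8,266.00
  £622.20 + 24.2% × (£8,266.00 − £3,900.00) = £622.20 + 24.2% × £4,366.00 = £1,678.77
Unemployment Insurance: 7.67% × £8,896.00 = £682.32
Total withheld: £1,678.77 + £682.32 = £2,361.09
Net pay: £8,896.00 − £2,361.09 = £6,534.91

£6,534.91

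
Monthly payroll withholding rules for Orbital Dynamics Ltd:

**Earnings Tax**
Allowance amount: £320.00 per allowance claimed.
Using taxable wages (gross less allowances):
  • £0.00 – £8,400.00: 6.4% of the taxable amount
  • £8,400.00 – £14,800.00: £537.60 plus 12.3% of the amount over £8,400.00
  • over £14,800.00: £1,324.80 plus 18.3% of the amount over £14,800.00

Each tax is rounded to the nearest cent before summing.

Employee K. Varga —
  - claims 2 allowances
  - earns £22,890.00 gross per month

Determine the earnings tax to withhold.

£2,688.15

Earnings Tax: taxable = £22,890.00 − 2×£320.00 = £22,250.00
  £1,324.80 + 18.3% × (£22,250.00 − £14,800.00) = £1,324.80 + 18.3% × £7,450.00 = £2,688.15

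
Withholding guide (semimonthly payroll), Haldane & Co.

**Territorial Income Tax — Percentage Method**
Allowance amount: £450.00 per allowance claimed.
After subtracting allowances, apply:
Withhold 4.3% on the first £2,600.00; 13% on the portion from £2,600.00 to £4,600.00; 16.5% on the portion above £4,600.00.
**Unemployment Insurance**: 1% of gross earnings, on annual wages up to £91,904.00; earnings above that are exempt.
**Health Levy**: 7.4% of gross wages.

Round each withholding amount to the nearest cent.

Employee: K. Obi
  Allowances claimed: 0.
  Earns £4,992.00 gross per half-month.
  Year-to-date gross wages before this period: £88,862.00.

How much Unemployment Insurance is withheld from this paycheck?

£30.42

Unemployment Insurance: cap £91,904.00 − YTD £88,862.00 = £3,042.00 subject; 1% × £3,042.00 = £30.42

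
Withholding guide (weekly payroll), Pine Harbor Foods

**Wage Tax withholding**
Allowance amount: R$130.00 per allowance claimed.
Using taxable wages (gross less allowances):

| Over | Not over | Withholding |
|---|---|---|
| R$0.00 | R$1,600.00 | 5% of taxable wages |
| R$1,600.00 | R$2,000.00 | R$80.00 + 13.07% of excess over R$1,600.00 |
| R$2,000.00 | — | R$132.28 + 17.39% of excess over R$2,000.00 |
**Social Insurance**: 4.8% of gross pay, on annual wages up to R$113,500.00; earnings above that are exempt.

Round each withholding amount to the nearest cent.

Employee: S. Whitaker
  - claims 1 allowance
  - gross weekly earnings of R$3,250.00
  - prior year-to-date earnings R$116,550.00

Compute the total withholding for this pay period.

R$327.05

Wage Tax: taxable = R$3,250.00 − 1×R$130.00 = R$3,120.00
  R$132.28 + 17.39% × (R$3,120.00 − R$2,000.00) = R$132.28 + 17.39% × R$1,120.00 = R$327.05
Social Insurance: YTD R$116,550.00 ≥ cap R$113,500.00 → R$0.00
Total: R$327.05 + R$0.00 = R$327.05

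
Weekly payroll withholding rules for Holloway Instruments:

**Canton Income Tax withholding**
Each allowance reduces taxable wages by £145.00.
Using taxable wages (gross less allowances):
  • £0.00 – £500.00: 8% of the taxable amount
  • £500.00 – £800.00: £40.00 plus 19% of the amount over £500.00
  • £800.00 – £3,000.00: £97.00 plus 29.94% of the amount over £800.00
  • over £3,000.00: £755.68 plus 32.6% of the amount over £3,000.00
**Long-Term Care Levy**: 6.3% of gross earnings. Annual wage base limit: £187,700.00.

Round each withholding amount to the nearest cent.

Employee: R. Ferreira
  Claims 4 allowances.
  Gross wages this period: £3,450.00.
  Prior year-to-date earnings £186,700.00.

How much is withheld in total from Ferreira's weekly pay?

£779.76

Canton Income Tax: taxable = £3,450.00 − 4×£145.00 = £2,870.00
  £97.00 + 29.94% × (£2,870.00 − £800.00) = £97.00 + 29.94% × £2,070.00 = £716.76
Long-Term Care Levy: cap £187,700.00 − YTD £186,700.00 = £1,000.00 subject; 6.3% × £1,000.00 = £63.00
Total: £716.76 + £63.00 = £779.76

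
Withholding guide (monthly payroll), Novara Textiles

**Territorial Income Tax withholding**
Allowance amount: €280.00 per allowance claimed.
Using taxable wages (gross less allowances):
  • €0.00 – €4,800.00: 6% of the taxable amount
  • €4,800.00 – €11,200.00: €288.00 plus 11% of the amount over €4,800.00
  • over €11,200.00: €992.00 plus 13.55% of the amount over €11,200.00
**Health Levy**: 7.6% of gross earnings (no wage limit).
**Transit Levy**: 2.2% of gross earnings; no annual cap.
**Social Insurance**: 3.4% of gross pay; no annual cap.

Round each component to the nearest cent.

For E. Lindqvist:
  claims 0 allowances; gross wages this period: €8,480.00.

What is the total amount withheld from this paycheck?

Territorial Income Tax: taxable = €8,480.00
  €288.00 + 11% × (€8,480.00 − €4,800.00) = €288.00 + 11% × €3,680.00 = €692.80
Health Levy: 7.6% × €8,480.00 = €644.48
Transit Levy: 2.2% × €8,480.00 = €186.56
Social Insurance: 3.4% × €8,480.00 = €288.32
Total: €692.80 + €644.48 + €186.56 + €288.32 = €1,812.16

€1,812.16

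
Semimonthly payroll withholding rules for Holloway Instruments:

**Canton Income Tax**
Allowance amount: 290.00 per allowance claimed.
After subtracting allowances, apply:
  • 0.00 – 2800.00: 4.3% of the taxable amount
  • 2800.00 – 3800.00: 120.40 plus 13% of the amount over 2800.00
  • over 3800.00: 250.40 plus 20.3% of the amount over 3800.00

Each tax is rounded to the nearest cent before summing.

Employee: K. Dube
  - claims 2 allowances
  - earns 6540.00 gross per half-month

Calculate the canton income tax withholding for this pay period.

Canton Income Tax: taxable = 6540.00 − 2×290.00 = 5960.00
  250.40 + 20.3% × (5960.00 − 3800.00) = 250.40 + 20.3% × 2160.00 = 688.88

688.88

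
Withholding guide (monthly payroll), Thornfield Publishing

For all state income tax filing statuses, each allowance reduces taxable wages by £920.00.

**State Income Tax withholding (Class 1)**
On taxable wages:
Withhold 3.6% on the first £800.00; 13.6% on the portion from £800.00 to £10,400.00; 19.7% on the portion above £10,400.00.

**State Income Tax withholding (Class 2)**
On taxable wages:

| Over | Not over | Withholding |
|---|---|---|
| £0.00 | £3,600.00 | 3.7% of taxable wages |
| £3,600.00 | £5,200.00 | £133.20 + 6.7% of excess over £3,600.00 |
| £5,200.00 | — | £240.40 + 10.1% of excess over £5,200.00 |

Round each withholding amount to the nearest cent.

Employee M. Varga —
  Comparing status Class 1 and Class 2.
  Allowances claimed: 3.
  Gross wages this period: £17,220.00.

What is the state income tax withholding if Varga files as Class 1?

State Income Tax (Class 1): taxable = £17,220.00 − 3×£920.00 = £14,460.00
  £1,334.40 + 19.7% × (£14,460.00 − £10,400.00) = £1,334.40 + 19.7% × £4,060.00 = £2,134.22

£2,134.22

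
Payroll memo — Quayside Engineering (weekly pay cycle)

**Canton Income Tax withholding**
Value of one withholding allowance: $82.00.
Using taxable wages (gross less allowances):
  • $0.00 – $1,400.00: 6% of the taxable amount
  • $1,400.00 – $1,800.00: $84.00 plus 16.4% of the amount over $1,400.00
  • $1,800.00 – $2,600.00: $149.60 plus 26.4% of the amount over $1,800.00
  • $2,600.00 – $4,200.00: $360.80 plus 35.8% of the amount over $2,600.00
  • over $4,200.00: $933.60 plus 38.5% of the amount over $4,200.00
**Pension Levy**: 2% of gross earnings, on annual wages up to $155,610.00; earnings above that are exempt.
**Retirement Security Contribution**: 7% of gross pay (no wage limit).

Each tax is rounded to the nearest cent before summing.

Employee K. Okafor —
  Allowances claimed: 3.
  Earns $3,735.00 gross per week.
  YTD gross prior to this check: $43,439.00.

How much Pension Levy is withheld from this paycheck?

$74.70

Pension Levy: 2% × $3,735.00 = $74.70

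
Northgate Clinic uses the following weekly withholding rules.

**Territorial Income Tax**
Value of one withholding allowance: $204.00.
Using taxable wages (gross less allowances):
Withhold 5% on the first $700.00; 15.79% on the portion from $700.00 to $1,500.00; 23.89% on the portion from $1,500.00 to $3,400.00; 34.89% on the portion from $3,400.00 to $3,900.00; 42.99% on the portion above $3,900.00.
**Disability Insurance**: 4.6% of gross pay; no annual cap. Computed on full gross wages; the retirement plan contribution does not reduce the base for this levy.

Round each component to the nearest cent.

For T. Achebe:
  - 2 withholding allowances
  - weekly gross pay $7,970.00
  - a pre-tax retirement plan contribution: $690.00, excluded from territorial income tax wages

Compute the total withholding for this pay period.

Territorial Income Tax: taxable = $7,970.00 − $690.00 − 2×$204.00 = $6,872.00
  $789.68 + 42.99% × ($6,872.00 − $3,900.00) = $789.68 + 42.99% × $2,972.00 = $2,067.34
Disability Insurance: 4.6% × $7,970.00 = $366.62
Total: $2,067.34 + $366.62 = $2,433.96

$2,433.96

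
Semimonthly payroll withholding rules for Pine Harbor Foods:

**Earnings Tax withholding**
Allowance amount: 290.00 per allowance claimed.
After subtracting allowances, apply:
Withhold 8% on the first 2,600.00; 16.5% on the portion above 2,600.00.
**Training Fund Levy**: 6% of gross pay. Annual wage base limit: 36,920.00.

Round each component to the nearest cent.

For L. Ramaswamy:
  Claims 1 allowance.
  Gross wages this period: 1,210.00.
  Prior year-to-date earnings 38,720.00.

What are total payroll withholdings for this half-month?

73.60

Earnings Tax: taxable = 1,210.00 − 1×290.00 = 920.00
  8% × 920.00 = 73.60
Training Fund Levy: YTD 38,720.00 ≥ cap 36,920.00 → 0.00
Total: 73.60 + 0.00 = 73.60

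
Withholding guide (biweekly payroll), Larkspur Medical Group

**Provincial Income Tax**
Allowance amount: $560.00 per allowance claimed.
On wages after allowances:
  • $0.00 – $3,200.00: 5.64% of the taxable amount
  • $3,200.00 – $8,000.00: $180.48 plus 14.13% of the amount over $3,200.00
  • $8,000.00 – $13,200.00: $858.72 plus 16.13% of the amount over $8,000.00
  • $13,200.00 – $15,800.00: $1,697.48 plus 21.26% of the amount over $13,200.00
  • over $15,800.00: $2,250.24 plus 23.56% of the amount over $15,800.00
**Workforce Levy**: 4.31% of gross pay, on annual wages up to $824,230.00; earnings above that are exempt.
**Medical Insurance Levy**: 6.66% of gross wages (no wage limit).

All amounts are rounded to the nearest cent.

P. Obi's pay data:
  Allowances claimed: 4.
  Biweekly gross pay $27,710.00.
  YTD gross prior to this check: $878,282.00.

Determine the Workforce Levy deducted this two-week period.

$0.00

Workforce Levy: YTD $878,282.00 ≥ cap $824,230.00 → $0.00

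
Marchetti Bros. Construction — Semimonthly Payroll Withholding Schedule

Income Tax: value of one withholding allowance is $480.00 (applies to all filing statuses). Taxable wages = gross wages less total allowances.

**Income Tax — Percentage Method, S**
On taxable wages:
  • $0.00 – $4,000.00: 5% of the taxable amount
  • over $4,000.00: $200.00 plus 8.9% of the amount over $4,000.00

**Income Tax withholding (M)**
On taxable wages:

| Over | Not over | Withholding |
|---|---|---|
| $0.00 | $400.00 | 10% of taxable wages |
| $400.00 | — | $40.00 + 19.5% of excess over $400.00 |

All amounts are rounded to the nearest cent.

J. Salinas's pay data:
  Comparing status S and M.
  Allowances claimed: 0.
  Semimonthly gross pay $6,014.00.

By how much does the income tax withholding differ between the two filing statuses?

$755.48

Income Tax (S): taxable = $6,014.00
  $200.00 + 8.9% × ($6,014.00 − $4,000.00) = $200.00 + 8.9% × $2,014.00 = $379.25
Income Tax (M): taxable = $6,014.00
  $40.00 + 19.5% × ($6,014.00 − $400.00) = $40.00 + 19.5% × $5,614.00 = $1,134.73
Difference: |$379.25 − $1,134.73| = $755.48 (higher under M)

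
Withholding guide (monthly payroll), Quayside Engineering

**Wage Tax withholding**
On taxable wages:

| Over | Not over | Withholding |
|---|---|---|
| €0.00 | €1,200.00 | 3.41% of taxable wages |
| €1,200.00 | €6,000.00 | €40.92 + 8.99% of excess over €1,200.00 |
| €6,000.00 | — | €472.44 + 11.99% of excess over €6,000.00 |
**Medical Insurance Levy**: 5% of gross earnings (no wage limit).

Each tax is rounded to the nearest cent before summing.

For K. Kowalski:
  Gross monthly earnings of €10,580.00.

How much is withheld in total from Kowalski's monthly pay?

Wage Tax: taxable = €10,580.00
  €472.44 + 11.99% × (€10,580.00 − €6,000.00) = €472.44 + 11.99% × €4,580.00 = €1,021.58
Medical Insurance Levy: 5% × €10,580.00 = €529.00
Total: €1,021.58 + €529.00 = €1,550.58

€1,550.58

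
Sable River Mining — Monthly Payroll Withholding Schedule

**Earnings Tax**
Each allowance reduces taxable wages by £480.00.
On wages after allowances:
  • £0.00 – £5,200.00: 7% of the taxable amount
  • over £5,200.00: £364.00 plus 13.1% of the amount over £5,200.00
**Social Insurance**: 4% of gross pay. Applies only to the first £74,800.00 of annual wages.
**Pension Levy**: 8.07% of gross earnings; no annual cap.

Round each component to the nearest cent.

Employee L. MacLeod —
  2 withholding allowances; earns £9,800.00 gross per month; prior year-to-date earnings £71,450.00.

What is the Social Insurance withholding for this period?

Social Insurance: cap £74,800.00 − YTD £71,450.00 = £3,350.00 subject; 4% × £3,350.00 = £134.00

£134.00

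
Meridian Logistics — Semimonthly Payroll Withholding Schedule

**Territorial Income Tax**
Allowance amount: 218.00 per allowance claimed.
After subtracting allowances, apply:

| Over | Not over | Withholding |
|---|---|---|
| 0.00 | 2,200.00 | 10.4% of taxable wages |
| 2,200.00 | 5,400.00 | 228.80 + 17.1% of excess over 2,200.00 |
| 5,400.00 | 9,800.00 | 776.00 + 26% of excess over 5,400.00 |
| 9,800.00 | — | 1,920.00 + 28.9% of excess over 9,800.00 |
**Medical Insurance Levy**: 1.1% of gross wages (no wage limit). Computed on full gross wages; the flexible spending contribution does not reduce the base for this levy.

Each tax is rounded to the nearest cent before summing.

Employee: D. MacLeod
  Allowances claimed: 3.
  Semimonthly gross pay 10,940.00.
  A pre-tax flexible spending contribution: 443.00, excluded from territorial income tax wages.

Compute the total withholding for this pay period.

Territorial Income Tax: taxable = 10,940.00 − 443.00 − 3×218.00 = 9,843.00
  1,920.00 + 28.9% × (9,843.00 − 9,800.00) = 1,920.00 + 28.9% × 43.00 = 1,932.43
Medical Insurance Levy: 1.1% × 10,940.00 = 120.34
Total: 1,932.43 + 120.34 = 2,052.77

2,052.77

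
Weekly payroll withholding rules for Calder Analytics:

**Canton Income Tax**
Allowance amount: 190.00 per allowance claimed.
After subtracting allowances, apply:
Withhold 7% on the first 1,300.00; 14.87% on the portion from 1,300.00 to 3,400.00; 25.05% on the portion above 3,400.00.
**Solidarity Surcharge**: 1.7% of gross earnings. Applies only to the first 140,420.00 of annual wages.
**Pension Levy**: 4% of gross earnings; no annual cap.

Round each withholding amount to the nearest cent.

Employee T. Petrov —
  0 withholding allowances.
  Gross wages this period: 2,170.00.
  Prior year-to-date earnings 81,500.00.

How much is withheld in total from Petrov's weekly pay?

344.06

Canton Income Tax: taxable = 2,170.00
  91.00 + 14.87% × (2,170.00 − 1,300.00) = 91.00 + 14.87% × 870.00 = 220.37
Solidarity Surcharge: 1.7% × 2,170.00 = 36.89
Pension Levy: 4% × 2,170.00 = 86.80
Total: 220.37 + 36.89 + 86.80 = 344.06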